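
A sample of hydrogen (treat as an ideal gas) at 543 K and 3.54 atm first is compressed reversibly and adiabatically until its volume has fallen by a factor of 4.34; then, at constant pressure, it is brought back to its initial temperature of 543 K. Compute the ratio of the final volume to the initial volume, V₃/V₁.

V₃/V₁ ≈ 0.128

For a diatomic ideal gas γ = 7/5.
Adiabatic step: V₂/V₁ = 0.2304; T₂ = T₁·4.34^(2/5) = 976.8 K.
Isobaric step: V₃/V₂ = T₃/T₂ = 543/976.8.
V₃/V₁ = (V₂/V₁)(V₃/V₂) = 0.2304 × (543/976.8) = 0.1281.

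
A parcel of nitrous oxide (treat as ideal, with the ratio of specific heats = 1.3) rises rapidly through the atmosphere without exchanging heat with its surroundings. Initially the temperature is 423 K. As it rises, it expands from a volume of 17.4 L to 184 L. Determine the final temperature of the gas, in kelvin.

T₂ ≈ 208 K

For a reversible adiabat TV^(γ−1) is constant, so T₂ = T₁ (V₁/V₂)^(γ−1).
T₂ = 423 × (17.4/184)^(0.3) = 208.5 K.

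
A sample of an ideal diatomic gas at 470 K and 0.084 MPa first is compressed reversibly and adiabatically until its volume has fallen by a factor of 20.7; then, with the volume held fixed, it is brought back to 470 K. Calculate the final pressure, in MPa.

P₃ ≈ 1.74 MPa

For a diatomic ideal gas γ = 7/5.
Adiabatic step (PV^γ = const): P₂ = 0.084×20.7^(7/5) = 5.843 MPa; T₂ = 470×20.7^(2/5) = 1579 K.
Isochoric: P₃ = P₂(T₃/T₂) = 5.843 × (470/1579) = 1.739 MPa.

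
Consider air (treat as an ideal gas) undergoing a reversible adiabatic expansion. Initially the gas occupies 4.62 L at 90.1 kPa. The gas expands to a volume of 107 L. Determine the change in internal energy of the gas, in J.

ΔU ≈ -745 J

γ = 7/5 for a diatomic ideal gas.
P₂ = P₁(V₁/V₂)^γ = 90.1×(4.62/107)^(7/5) = 1.107 kPa.
For a reversible adiabat, W_by_gas = (P₁V₁ − P₂V₂)/(γ−1).
W_by = (90100×0.00462 − 1107×0.107) / (2/5) = 744.6 J.
Q = 0 ⇒ ΔU = −W_by = -744.6 J.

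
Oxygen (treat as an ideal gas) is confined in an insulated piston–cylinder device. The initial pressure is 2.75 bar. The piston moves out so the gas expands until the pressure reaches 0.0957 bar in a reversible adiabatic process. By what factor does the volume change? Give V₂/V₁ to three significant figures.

V₂/V₁ ≈ 11.0

From PV^γ = const, V₂/V₁ = (P₁/P₂)^(1/γ).
For a diatomic ideal gas γ = 7/5.
V₂/V₁ = (2.75/0.0957)^(5/7) = 11.01.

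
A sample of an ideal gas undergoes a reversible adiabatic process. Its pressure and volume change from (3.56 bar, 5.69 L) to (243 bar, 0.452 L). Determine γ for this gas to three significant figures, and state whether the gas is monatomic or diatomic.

γ ≈ 1.67; monatomic

PV^γ = const ⇒ γ = ln(P₂/P₁) / ln(V₁/V₂).
γ = ln(243/3.56) / ln(5.69/0.452) = 1.667.
γ ≈ 1.67 is close to 5/3, so the gas is monatomic.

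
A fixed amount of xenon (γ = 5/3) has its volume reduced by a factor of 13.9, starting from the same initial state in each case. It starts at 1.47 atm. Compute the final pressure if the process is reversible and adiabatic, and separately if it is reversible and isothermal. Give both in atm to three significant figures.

Isothermal: P₂ = P₁(V₁/V₂) = 1.47×13.9 = 20.43 atm.
Adiabatic: P₂ = P₁(V₁/V₂)^γ = 1.47×13.9^(5/3) = 118.1 atm.

adiabatic: 118 atm; isothermal: 20.4 atm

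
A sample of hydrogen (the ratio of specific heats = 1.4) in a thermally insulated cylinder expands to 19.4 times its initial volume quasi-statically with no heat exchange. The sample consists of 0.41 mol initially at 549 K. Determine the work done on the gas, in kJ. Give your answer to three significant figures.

W ≈ -3.25 kJ

Adiabatic: T₁V₁^(γ−1) = T₂V₂^(γ−1) ⇒ T₂ = T₁ (V₁/V₂)^(γ−1).
T₂ = 549 × (1/19.4)^(0.4) = 167.7 K.
Q = 0, so ΔU = W_on_gas = nCᵥΔT with Cᵥ = R/(γ−1) = 20.79 J/(mol·K).
ΔU = 0.41 × 20.79 × (167.7 − 549) = -3250 J.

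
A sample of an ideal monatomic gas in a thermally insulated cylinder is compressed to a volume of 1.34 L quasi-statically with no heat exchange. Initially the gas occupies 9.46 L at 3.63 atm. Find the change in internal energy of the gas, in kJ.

ΔU ≈ 14.0 kJ

γ = 5/3 for a monatomic ideal gas.
P₂ = P₁(V₁/V₂)^γ = 3.63×(9.46/1.34)^(5/3) = 94.31 atm.
For a reversible adiabat, W_by_gas = (P₁V₁ − P₂V₂)/(γ−1).
W_by = (367800×0.00946 − 9.556×10^6×0.00134) / (2/3) = -13990 J.
Q = 0 ⇒ ΔU = −W_by = 13990 J.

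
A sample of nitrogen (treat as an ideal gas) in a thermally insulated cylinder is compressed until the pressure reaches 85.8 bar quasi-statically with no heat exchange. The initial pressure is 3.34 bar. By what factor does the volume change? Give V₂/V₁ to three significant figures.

V₂/V₁ ≈ 0.0984

From PV^γ = const, V₂/V₁ = (P₁/P₂)^(1/γ).
For a diatomic ideal gas γ = 7/5.
V₂/V₁ = (3.34/85.8)^(5/7) = 0.09841.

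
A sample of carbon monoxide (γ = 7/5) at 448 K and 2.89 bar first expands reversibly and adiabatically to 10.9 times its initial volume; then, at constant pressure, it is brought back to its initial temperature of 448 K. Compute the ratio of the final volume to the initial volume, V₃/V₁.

V₃/V₁ ≈ 28.3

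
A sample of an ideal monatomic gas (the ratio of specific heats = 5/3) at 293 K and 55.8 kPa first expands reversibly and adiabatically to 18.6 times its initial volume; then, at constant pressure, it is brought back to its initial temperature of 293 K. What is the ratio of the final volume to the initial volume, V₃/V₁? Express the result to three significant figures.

V₃/V₁ ≈ 131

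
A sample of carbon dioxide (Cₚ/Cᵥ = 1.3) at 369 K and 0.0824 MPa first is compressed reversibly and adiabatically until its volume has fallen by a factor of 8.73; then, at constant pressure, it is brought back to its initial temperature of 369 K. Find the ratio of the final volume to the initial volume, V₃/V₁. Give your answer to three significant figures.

V₃/V₁ ≈ 0.0598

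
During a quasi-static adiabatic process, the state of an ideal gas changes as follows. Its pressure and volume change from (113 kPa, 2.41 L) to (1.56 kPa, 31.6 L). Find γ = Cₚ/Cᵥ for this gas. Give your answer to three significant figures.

γ ≈ 1.66

PV^γ = const ⇒ γ = ln(P₂/P₁) / ln(V₁/V₂).
γ = ln(1.56/113) / ln(2.41/31.6) = 1.664.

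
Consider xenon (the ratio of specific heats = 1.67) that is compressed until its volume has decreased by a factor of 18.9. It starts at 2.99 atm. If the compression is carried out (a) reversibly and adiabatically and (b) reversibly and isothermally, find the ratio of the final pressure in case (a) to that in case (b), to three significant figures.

P_adiabatic / P_isothermal ≈ 7.17

Isothermal: P_b = P₁(V₁/V₂) = 2.99×18.9.
Adiabatic: P_a = P₁(V₁/V₂)^γ = 2.99×18.9^(1.67).
P_a/P_b = (V₁/V₂)^(γ−1) = 18.9^(0.67) = 7.165.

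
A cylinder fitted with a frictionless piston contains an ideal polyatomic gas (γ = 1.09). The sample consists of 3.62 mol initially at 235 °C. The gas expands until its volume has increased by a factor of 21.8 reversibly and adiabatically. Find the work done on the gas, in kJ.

For a reversible adiabat TV^(γ−1) is constant, so T₂ = T₁ (V₁/V₂)^(γ−1).
T₁ = 235 °C = 508.1 K.
T₂ = 508.1 × (1/21.8)^(0.09) = 385.1 K.
Q = 0, so ΔU = W_on_gas = nCᵥΔT with Cᵥ = R/(γ−1) = 92.38 J/(mol·K).
ΔU = 3.62 × 92.38 × (385.1 − 508.1) = -41160 J.

W ≈ -41.2 kJ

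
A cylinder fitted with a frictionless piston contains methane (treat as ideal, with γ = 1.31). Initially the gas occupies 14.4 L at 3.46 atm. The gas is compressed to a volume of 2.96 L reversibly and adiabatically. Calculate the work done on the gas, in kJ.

P₂ = P₁(V₁/V₂)^γ = 3.46×(14.4/2.96)^(1.31) = 27.49 atm.
For a reversible adiabat, W_by_gas = (P₁V₁ − P₂V₂)/(γ−1).
W_by = (350600×0.0144 − 2.785×10^6×0.00296) / (0.31) = -10310 J.
W_on_gas = −W_by = 10310 J.

W ≈ 10.3 kJ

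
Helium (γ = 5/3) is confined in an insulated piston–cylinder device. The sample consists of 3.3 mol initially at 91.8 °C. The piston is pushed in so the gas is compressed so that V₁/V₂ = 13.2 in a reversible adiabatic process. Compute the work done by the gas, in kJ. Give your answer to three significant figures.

W ≈ -68.9 kJ

Adiabatic: T₁V₁^(γ−1) = T₂V₂^(γ−1) ⇒ T₂ = T₁ (V₁/V₂)^(γ−1).
T₁ = 91.8 °C = 364.9 K.
T₂ = 364.9 × 13.2^(2/3) = 2038 K.
Q = 0, so ΔU = W_on_gas = nCᵥΔT with Cᵥ = R/(γ−1) = 12.47 J/(mol·K).
ΔU = 3.3 × 12.47 × (2038 − 364.9) = 68870 J.
Work done by the gas = −ΔU = -68870 J.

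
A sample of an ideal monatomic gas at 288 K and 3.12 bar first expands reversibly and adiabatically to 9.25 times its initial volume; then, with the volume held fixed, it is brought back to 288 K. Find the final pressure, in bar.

For a monatomic ideal gas γ = 5/3.
Adiabatic step (PV^γ = const): P₂ = 3.12×(1/9.25)^(5/3) = 0.07655 bar; T₂ = 288×(1/9.25)^(2/3) = 65.36 K.
Isochoric: P₃ = P₂(T₃/T₂) = 0.07655 × (288/65.36) = 0.3373 bar.

P₃ ≈ 0.337 bar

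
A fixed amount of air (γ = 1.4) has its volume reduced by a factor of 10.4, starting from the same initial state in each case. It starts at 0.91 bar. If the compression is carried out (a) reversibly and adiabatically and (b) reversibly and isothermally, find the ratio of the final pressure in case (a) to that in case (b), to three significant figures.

P_adiabatic / P_isothermal ≈ 2.55

Isothermal: P_b = P₁(V₁/V₂) = 0.91×10.4.
Adiabatic: P_a = P₁(V₁/V₂)^γ = 0.91×10.4^(1.4).
P_a/P_b = (V₁/V₂)^(γ−1) = 10.4^(0.4) = 2.552.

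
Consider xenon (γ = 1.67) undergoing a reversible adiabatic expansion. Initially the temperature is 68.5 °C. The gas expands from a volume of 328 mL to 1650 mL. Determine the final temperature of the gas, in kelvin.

For a reversible adiabat TV^(γ−1) is constant, so T₂ = T₁ (V₁/V₂)^(γ−1).
T₁ = 68.5 °C = 341.6 K.
T₂ = 341.6 × (328/1650)^(0.67) = 115.7 K.

T₂ ≈ 116 K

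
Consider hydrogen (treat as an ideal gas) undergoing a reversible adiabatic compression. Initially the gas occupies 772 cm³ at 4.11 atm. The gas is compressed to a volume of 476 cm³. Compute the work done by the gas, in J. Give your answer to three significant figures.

γ = 7/5 for a diatomic ideal gas.
P₂ = P₁(V₁/V₂)^γ = 4.11×(772/476)^(7/5) = 8.088 atm.
For a reversible adiabat, W_by_gas = (P₁V₁ − P₂V₂)/(γ−1).
W_by = (416400×0.000772 − 819500×0.000476) / (2/5) = -171.5 J.

W ≈ -172 J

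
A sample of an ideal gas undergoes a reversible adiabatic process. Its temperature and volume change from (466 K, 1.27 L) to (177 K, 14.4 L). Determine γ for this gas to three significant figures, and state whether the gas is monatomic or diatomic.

γ ≈ 1.40; diatomic

TV^(γ−1) = const ⇒ γ − 1 = ln(T₂/T₁) / ln(V₁/V₂).
γ = 1 + ln(177/466) / ln(1.27/14.4) = 1.399.
γ ≈ 1.40 is close to 7/5, so the gas is diatomic.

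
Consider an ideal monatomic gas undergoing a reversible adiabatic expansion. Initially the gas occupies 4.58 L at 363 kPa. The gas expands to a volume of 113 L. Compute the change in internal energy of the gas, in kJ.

ΔU ≈ -2.20 kJ

γ = 5/3 for a monatomic ideal gas.
P₂ = P₁(V₁/V₂)^γ = 363×(4.58/113)^(5/3) = 1.736 kPa.
For a reversible adiabat, W_by_gas = (P₁V₁ − P₂V₂)/(γ−1).
W_by = (363000×0.00458 − 1736×0.113) / (2/3) = 2200 J.
Q = 0 ⇒ ΔU = −W_by = -2200 J.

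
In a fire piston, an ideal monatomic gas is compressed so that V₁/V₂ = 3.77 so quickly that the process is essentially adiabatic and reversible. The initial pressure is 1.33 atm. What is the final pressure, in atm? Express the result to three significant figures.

Adiabatic: P₁V₁^γ = P₂V₂^γ ⇒ P₂ = P₁ (V₁/V₂)^γ.
For a monatomic ideal gas γ = 5/3.
P₂ = 1.33 × 3.77^(5/3) = 12.15 atm.

P₂ ≈ 12.1 atm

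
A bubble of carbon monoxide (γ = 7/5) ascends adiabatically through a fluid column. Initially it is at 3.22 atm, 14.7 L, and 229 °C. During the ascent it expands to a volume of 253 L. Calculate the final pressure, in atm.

Adiabatic: P₁V₁^γ = P₂V₂^γ ⇒ P₂ = P₁ (V₁/V₂)^γ.
P₂ = 3.22 × (14.7/253)^(7/5) = 0.05994 atm.

P₂ ≈ 0.0599 atm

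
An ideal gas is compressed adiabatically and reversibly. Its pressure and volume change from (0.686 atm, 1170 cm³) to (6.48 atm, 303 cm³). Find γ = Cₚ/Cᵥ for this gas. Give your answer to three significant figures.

γ ≈ 1.66

PV^γ = const ⇒ γ = ln(P₂/P₁) / ln(V₁/V₂).
γ = ln(6.48/0.686) / ln(1170/303) = 1.662.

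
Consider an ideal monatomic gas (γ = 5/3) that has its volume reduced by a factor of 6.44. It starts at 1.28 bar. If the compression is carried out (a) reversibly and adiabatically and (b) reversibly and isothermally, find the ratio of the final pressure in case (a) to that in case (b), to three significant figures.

P_adiabatic / P_isothermal ≈ 3.46

Isothermal: P_b = P₁(V₁/V₂) = 1.28×6.44.
Adiabatic: P_a = P₁(V₁/V₂)^γ = 1.28×6.44^(5/3).
P_a/P_b = (V₁/V₂)^(γ−1) = 6.44^(2/3) = 3.461.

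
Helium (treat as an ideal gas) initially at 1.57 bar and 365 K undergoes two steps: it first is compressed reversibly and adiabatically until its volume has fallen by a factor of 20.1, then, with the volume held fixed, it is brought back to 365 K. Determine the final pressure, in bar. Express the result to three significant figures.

P₃ ≈ 31.6 bar

For a monatomic ideal gas γ = 5/3.
Adiabatic step (PV^γ = const): P₂ = 1.57×20.1^(5/3) = 233.3 bar; T₂ = 365×20.1^(2/3) = 2698 K.
Isochoric: P₃ = P₂(T₃/T₂) = 233.3 × (365/2698) = 31.56 bar.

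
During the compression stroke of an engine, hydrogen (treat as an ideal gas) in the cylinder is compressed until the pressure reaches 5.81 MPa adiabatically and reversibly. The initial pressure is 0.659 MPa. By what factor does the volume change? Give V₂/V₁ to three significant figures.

V₂/V₁ ≈ 0.211

From PV^γ = const, V₂/V₁ = (P₁/P₂)^(1/γ).
For a diatomic ideal gas γ = 7/5.
V₂/V₁ = (0.659/5.81)^(5/7) = 0.2112.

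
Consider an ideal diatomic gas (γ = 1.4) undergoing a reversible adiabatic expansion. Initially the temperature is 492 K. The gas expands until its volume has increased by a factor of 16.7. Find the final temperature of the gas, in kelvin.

Adiabatic: T₁V₁^(γ−1) = T₂V₂^(γ−1) ⇒ T₂ = T₁ (V₁/V₂)^(γ−1).
T₂ = 492 × (1/16.7)^(0.4) = 159.5 K.

T₂ ≈ 160 K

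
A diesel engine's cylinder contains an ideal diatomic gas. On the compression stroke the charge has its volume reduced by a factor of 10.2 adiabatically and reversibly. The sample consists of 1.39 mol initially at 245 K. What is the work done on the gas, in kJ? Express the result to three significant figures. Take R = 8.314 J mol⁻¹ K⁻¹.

W ≈ 10.8 kJ

For a reversible adiabat TV^(γ−1) is constant, so T₂ = T₁ (V₁/V₂)^(γ−1).
γ = 7/5 for a diatomic ideal gas, so γ−1 = 2/5.
T₂ = 245 × 10.2^(2/5) = 620.3 K.
Q = 0, so ΔU = W_on_gas = nCᵥΔT with Cᵥ = R/(γ−1) = 20.79 J/(mol·K).
ΔU = 1.39 × 20.79 × (620.3 − 245) = 10840 J.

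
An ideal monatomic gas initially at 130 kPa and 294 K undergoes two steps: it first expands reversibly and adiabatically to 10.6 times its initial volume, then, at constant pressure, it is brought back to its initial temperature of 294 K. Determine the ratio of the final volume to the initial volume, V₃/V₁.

V₃/V₁ ≈ 51.1

For a monatomic ideal gas γ = 5/3.
Adiabatic step: V₂/V₁ = 10.6; T₂ = T₁·(1/10.6)^(2/3) = 60.93 K.
Isobaric step: V₃/V₂ = T₃/T₂ = 294/60.93.
V₃/V₁ = (V₂/V₁)(V₃/V₂) = 10.6 × (294/60.93) = 51.15.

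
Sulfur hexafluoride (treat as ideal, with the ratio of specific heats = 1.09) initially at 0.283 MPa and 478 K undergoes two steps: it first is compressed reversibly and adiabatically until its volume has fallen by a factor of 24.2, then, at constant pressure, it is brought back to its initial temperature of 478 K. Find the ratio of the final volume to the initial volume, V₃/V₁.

V₃/V₁ ≈ 0.0310

Adiabatic step: V₂/V₁ = 0.04132; T₂ = T₁·24.2^(0.09) = 636.8 K.
Isobaric step: V₃/V₂ = T₃/T₂ = 478/636.8.
V₃/V₁ = (V₂/V₁)(V₃/V₂) = 0.04132 × (478/636.8) = 0.03102.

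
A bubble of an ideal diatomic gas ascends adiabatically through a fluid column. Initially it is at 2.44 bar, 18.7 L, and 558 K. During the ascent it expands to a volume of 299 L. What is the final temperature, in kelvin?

T₂ ≈ 184 K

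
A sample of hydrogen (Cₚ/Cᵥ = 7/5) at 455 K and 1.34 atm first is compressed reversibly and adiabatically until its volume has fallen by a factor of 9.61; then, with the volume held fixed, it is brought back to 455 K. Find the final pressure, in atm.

Adiabatic step (PV^γ = const): P₂ = 1.34×9.61^(7/5) = 31.84 atm; T₂ = 455×9.61^(2/5) = 1125 K.
Isochoric: P₃ = P₂(T₃/T₂) = 31.84 × (455/1125) = 12.88 atm.

P₃ ≈ 12.9 atm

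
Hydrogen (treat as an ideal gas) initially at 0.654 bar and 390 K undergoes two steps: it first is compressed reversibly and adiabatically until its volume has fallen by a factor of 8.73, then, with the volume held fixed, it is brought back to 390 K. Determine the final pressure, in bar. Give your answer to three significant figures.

P₃ ≈ 5.71 bar

For a diatomic ideal gas γ = 7/5.
Adiabatic step (PV^γ = const): P₂ = 0.654×8.73^(7/5) = 13.58 bar; T₂ = 390×8.73^(2/5) = 927.8 K.
Isochoric: P₃ = P₂(T₃/T₂) = 13.58 × (390/927.8) = 5.709 bar.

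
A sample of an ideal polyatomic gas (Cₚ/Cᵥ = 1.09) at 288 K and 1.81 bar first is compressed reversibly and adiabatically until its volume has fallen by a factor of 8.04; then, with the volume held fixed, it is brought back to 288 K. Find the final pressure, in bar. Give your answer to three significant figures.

Adiabatic step (PV^γ = const): P₂ = 1.81×8.04^(1.09) = 17.56 bar; T₂ = 288×8.04^(0.09) = 347.4 K.
Isochoric: P₃ = P₂(T₃/T₂) = 17.56 × (288/347.4) = 14.55 bar.

P₃ ≈ 14.6 bar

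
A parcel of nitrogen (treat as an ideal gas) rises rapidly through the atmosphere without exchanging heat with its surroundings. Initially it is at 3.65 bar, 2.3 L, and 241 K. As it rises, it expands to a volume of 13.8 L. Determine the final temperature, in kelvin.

For a reversible adiabat TV^(γ−1) is constant, so T₂ = T₁ (V₁/V₂)^(γ−1).
γ = 7/5 for a diatomic ideal gas.
T₂ = 241 × (2.3/13.8)^(2/5) = 117.7 K.

T₂ ≈ 118 K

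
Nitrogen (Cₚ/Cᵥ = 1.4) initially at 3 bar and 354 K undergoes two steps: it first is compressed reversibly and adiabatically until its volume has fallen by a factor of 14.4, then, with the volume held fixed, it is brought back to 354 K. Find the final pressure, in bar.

P₃ ≈ 43.2 bar

Adiabatic step (PV^γ = const): P₂ = 3×14.4^(1.4) = 125.6 bar; T₂ = 354×14.4^(0.4) = 1029 K.
Isochoric: P₃ = P₂(T₃/T₂) = 125.6 × (354/1029) = 43.2 bar.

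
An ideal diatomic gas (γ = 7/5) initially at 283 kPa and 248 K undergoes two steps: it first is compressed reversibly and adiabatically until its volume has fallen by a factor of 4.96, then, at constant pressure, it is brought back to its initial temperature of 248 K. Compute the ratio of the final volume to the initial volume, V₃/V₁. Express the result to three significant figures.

V₃/V₁ ≈ 0.106

Adiabatic step: V₂/V₁ = 0.2016; T₂ = T₁·4.96^(2/5) = 470.6 K.
Isobaric step: V₃/V₂ = T₃/T₂ = 248/470.6.
V₃/V₁ = (V₂/V₁)(V₃/V₂) = 0.2016 × (248/470.6) = 0.1062.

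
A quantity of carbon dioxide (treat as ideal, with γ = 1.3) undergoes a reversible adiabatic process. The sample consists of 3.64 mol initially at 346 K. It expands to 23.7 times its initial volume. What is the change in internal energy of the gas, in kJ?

ΔU ≈ -21.4 kJ

For a reversible adiabat TV^(γ−1) is constant, so T₂ = T₁ (V₁/V₂)^(γ−1).
T₂ = 346 × (1/23.7)^(0.3) = 133.9 K.
Q = 0, so ΔU = W_on_gas = nCᵥΔT with Cᵥ = R/(γ−1) = 27.71 J/(mol·K).
ΔU = 3.64 × 27.71 × (133.9 − 346) = -21400 J.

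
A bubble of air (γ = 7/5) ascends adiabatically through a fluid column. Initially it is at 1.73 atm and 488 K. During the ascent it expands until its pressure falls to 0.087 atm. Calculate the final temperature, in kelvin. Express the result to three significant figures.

Along an adiabat T P^((1−γ)/γ) is constant, so T₂ = T₁ (P₂/P₁)^((γ−1)/γ).
T₂ = 488 × (0.087/1.73)^(2/7) = 207.7 K.

T₂ ≈ 208 K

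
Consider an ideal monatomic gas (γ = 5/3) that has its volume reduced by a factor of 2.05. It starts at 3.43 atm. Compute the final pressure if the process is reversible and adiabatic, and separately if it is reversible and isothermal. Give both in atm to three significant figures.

adiabatic: 11.3 atm; isothermal: 7.03 atm

Isothermal: P₂ = P₁(V₁/V₂) = 3.43×2.05 = 7.031 atm.
Adiabatic: P₂ = P₁(V₁/V₂)^γ = 3.43×2.05^(5/3) = 11.35 atm.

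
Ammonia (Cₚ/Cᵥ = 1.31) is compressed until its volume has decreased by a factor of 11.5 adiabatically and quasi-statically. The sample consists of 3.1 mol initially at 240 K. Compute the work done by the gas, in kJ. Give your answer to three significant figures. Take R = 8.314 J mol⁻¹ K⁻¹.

W ≈ -22.6 kJ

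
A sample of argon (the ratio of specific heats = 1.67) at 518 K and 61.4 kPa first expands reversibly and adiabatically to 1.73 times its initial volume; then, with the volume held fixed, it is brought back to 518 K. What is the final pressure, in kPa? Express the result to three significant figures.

P₃ ≈ 35.5 kPa

Adiabatic step (PV^γ = const): P₂ = 61.4×(1/1.73)^(1.67) = 24.58 kPa; T₂ = 518×(1/1.73)^(0.67) = 358.8 K.
Isochoric: P₃ = P₂(T₃/T₂) = 24.58 × (518/358.8) = 35.49 kPa.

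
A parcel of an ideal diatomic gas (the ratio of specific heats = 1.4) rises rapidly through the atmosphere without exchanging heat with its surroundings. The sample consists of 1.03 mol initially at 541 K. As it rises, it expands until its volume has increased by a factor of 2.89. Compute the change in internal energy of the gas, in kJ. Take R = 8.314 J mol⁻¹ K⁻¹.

ΔU ≈ -4.01 kJ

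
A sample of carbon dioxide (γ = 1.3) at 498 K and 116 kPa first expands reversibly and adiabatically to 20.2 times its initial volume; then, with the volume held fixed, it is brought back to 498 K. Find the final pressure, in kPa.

Adiabatic step (PV^γ = const): P₂ = 116×(1/20.2)^(1.3) = 2.331 kPa; T₂ = 498×(1/20.2)^(0.3) = 202.1 K.
Isochoric: P₃ = P₂(T₃/T₂) = 2.331 × (498/202.1) = 5.743 kPa.

P₃ ≈ 5.74 kPa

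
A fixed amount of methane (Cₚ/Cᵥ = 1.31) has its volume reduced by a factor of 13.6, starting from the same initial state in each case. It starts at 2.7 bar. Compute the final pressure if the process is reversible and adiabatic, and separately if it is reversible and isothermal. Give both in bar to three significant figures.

adiabatic: 82.5 bar; isothermal: 36.7 bar

Isothermal: P₂ = P₁(V₁/V₂) = 2.7×13.6 = 36.72 bar.
Adiabatic: P₂ = P₁(V₁/V₂)^γ = 2.7×13.6^(1.31) = 82.47 bar.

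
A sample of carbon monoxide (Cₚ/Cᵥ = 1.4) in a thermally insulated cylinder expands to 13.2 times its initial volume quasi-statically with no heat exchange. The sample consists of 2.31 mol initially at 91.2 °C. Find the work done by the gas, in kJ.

W ≈ 11.3 kJ

For a reversible adiabat TV^(γ−1) is constant, so T₂ = T₁ (V₁/V₂)^(γ−1).
T₁ = 91.2 °C = 364.3 K.
T₂ = 364.3 × (1/13.2)^(0.4) = 129.8 K.
Q = 0, so ΔU = W_on_gas = nCᵥΔT with Cᵥ = R/(γ−1) = 20.79 J/(mol·K).
ΔU = 2.31 × 20.79 × (129.8 − 364.3) = -11260 J.
Work done by the gas = −ΔU = 11260 J.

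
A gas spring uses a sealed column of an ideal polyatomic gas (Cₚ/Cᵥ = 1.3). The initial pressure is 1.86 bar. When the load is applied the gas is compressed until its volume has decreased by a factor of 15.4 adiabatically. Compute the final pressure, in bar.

P₂ ≈ 65.1 bar

Since PV^γ is constant along a reversible adiabat, P₂ = P₁ (V₁/V₂)^γ.
P₂ = 1.86 × 15.4^(1.3) = 65.06 bar.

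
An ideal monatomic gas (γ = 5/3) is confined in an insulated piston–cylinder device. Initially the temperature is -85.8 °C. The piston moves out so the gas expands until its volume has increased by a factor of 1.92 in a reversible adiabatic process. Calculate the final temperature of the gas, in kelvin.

For a reversible adiabat TV^(γ−1) is constant, so T₂ = T₁ (V₁/V₂)^(γ−1).
T₁ = -85.8 °C = 187.3 K.
T₂ = 187.3 × (1/1.92)^(2/3) = 121.3 K.

T₂ ≈ 121 K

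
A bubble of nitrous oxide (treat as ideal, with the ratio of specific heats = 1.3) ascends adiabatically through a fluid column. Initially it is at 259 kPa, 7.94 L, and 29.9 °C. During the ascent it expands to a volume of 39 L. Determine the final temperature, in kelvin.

For a reversible adiabat TV^(γ−1) is constant, so T₂ = T₁ (V₁/V₂)^(γ−1).
T₁ = 29.9 °C = 303 K.
T₂ = 303 × (7.94/39)^(0.3) = 188 K.

T₂ ≈ 188 K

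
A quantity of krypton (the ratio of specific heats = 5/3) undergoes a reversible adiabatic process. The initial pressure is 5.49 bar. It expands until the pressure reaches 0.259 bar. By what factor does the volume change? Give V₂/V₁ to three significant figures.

V₂/V₁ ≈ 6.25

From PV^γ = const, V₂/V₁ = (P₁/P₂)^(1/γ).
V₂/V₁ = (5.49/0.259)^(3/5) = 6.248.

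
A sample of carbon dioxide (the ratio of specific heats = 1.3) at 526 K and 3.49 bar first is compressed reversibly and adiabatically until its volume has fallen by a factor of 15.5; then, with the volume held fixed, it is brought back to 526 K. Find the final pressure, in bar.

Adiabatic step (PV^γ = const): P₂ = 3.49×15.5^(1.3) = 123.1 bar; T₂ = 526×15.5^(0.3) = 1197 K.
Isochoric: P₃ = P₂(T₃/T₂) = 123.1 × (526/1197) = 54.1 bar.

P₃ ≈ 54.1 bar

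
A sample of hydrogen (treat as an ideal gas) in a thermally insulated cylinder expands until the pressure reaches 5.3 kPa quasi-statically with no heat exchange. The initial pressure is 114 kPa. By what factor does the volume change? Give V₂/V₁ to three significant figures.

From PV^γ = const, V₂/V₁ = (P₁/P₂)^(1/γ).
For a diatomic ideal gas γ = 7/5.
V₂/V₁ = (114/5.3)^(5/7) = 8.951.

V₂/V₁ ≈ 8.95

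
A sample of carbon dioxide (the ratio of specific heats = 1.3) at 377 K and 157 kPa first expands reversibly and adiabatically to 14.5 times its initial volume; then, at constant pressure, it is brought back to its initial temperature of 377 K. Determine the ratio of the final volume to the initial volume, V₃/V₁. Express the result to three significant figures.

Adiabatic step: V₂/V₁ = 14.5; T₂ = T₁·(1/14.5)^(0.3) = 169 K.
Isobaric step: V₃/V₂ = T₃/T₂ = 377/169.
V₃/V₁ = (V₂/V₁)(V₃/V₂) = 14.5 × (377/169) = 32.34.

V₃/V₁ ≈ 32.3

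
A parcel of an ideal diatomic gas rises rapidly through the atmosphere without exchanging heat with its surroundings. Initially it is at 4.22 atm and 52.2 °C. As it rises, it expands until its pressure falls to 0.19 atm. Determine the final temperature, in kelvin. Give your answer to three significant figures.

T₂ ≈ 134 K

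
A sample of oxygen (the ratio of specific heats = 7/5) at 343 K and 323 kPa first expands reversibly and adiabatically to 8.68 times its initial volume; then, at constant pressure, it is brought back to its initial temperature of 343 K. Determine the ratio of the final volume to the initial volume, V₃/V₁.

V₃/V₁ ≈ 20.6

Adiabatic step: V₂/V₁ = 8.68; T₂ = T₁·(1/8.68)^(2/5) = 144.5 K.
Isobaric step: V₃/V₂ = T₃/T₂ = 343/144.5.
V₃/V₁ = (V₂/V₁)(V₃/V₂) = 8.68 × (343/144.5) = 20.6.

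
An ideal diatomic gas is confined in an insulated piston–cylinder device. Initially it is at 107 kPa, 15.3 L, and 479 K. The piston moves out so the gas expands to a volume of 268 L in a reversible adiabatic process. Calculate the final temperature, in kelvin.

For a reversible adiabat TV^(γ−1) is constant, so T₂ = T₁ (V₁/V₂)^(γ−1).
γ = 7/5 for a diatomic ideal gas.
T₂ = 479 × (15.3/268)^(2/5) = 152.4 K.

T₂ ≈ 152 K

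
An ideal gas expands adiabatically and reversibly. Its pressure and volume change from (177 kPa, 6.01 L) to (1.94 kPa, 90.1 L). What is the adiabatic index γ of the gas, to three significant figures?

PV^γ = const ⇒ γ = ln(P₂/P₁) / ln(V₁/V₂).
γ = ln(1.94/177) / ln(6.01/90.1) = 1.667.

γ ≈ 1.67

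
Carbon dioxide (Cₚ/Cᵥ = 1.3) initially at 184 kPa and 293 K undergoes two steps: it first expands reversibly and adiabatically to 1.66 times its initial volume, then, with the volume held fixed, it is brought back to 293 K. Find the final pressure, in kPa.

Adiabatic step (PV^γ = const): P₂ = 184×(1/1.66)^(1.3) = 95.21 kPa; T₂ = 293×(1/1.66)^(0.3) = 251.7 K.
Isochoric: P₃ = P₂(T₃/T₂) = 95.21 × (293/251.7) = 110.8 kPa.

P₃ ≈ 111 kPa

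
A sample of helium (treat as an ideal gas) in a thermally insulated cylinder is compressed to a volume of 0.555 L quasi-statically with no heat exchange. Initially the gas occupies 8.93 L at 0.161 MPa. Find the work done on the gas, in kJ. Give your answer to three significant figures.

W ≈ 11.6 kJ

γ = 5/3 for a monatomic ideal gas.
P₂ = P₁(V₁/V₂)^γ = 0.161×(8.93/0.555)^(5/3) = 16.51 MPa.
For a reversible adiabat, W_by_gas = (P₁V₁ − P₂V₂)/(γ−1).
W_by = (161000×0.00893 − 1.651×10^7×0.000555) / (2/3) = -11590 J.
W_on_gas = −W_by = 11590 J.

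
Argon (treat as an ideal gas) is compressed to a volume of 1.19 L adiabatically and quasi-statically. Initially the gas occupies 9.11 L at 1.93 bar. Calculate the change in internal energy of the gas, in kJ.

γ = 5/3 for a monatomic ideal gas.
P₂ = P₁(V₁/V₂)^γ = 1.93×(9.11/1.19)^(5/3) = 57.39 bar.
For a reversible adiabat, W_by_gas = (P₁V₁ − P₂V₂)/(γ−1).
W_by = (193000×0.00911 − 5.739×10^6×0.00119) / (2/3) = -7607 J.
Q = 0 ⇒ ΔU = −W_by = 7607 J.

ΔU ≈ 7.61 kJ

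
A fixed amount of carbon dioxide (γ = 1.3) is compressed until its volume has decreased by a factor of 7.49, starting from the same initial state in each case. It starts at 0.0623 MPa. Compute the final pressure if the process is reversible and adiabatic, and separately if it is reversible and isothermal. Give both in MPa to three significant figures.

adiabatic: 0.854 MPa; isothermal: 0.467 MPa

Isothermal: P₂ = P₁(V₁/V₂) = 0.0623×7.49 = 0.4666 MPa.
Adiabatic: P₂ = P₁(V₁/V₂)^γ = 0.0623×7.49^(1.3) = 0.8537 MPa.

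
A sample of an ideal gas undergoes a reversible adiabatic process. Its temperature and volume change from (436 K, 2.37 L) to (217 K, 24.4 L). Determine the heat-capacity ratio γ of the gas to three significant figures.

TV^(γ−1) = const ⇒ γ − 1 = ln(T₂/T₁) / ln(V₁/V₂).
γ = 1 + ln(217/436) / ln(2.37/24.4) = 1.299.

γ ≈ 1.30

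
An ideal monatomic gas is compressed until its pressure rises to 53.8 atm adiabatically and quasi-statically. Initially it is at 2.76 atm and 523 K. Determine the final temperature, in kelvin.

T₂ ≈ 1720 K

Adiabatic: T₂/T₁ = (P₂/P₁)^((γ−1)/γ).
For a monatomic ideal gas γ = 5/3, so (γ−1)/γ = 2/5.
T₂ = 523 × (53.8/2.76)^(2/5) = 1716 K.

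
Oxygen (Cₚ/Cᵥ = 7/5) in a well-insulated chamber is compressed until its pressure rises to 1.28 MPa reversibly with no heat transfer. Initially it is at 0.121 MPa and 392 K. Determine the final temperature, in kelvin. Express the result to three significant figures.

T₂ ≈ 769 K

Along an adiabat T P^((1−γ)/γ) is constant, so T₂ = T₁ (P₂/P₁)^((γ−1)/γ).
T₂ = 392 × (1.28/0.121)^(2/7) = 769.1 K.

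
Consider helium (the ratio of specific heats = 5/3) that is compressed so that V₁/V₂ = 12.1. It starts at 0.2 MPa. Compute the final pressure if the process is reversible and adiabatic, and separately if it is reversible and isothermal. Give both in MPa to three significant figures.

Isothermal: P₂ = P₁(V₁/V₂) = 0.2×12.1 = 2.42 MPa.
Adiabatic: P₂ = P₁(V₁/V₂)^γ = 0.2×12.1^(5/3) = 12.75 MPa.

adiabatic: 12.8 MPa; isothermal: 2.42 MPa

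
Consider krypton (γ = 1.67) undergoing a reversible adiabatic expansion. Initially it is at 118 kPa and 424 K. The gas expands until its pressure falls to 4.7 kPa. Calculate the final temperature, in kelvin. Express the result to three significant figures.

Along an adiabat T P^((1−γ)/γ) is constant, so T₂ = T₁ (P₂/P₁)^((γ−1)/γ).
T₂ = 424 × (4.7/118)^(0.401) = 116.4 K.

T₂ ≈ 116 K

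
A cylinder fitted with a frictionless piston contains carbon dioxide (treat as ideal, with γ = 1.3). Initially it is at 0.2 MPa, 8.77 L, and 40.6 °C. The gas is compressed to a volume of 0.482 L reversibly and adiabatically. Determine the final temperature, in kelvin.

T₂ ≈ 749 K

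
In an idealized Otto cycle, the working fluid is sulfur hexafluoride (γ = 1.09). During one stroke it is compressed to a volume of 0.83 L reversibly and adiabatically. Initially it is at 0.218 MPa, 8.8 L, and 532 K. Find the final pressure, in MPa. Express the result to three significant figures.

P₂ ≈ 2.86 MPa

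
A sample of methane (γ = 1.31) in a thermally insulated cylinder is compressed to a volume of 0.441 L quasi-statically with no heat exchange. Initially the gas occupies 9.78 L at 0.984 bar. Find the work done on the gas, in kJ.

W ≈ 5.01 kJ

P₂ = P₁(V₁/V₂)^γ = 0.984×(9.78/0.441)^(1.31) = 57.03 bar.
For a reversible adiabat, W_by_gas = (P₁V₁ − P₂V₂)/(γ−1).
W_by = (98400×0.00978 − 5.703×10^6×0.000441) / (0.31) = -5009 J.
W_on_gas = −W_by = 5009 J.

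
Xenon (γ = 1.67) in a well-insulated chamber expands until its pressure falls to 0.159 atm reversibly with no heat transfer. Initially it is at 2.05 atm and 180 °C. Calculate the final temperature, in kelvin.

T₂ ≈ 162 K

Adiabatic: T₂/T₁ = (P₂/P₁)^((γ−1)/γ).
T₁ = 180 °C = 453.1 K.
T₂ = 453.1 × (0.159/2.05)^(0.401) = 162.5 K.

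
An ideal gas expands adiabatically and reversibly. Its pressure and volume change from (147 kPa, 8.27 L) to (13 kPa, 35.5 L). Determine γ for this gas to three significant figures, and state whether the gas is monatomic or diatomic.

PV^γ = const ⇒ γ = ln(P₂/P₁) / ln(V₁/V₂).
γ = ln(13/147) / ln(8.27/35.5) = 1.665.
γ ≈ 1.66 is close to 5/3, so the gas is monatomic.

γ ≈ 1.66; monatomic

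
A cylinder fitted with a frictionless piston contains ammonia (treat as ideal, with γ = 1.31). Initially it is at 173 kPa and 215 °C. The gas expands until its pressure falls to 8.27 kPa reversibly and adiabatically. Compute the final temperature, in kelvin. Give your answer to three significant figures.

Adiabatic: T₂/T₁ = (P₂/P₁)^((γ−1)/γ).
T₁ = 215 °C = 488.1 K.
T₂ = 488.1 × (8.27/173)^(0.237) = 237.7 K.

T₂ ≈ 238 K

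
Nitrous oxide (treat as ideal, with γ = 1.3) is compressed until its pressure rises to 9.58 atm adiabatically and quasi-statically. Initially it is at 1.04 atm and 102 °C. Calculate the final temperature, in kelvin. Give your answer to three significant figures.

Adiabatic: T₂/T₁ = (P₂/P₁)^((γ−1)/γ).
T₁ = 102 °C = 375.1 K.
T₂ = 375.1 × (9.58/1.04)^(0.231) = 626.2 K.

T₂ ≈ 626 K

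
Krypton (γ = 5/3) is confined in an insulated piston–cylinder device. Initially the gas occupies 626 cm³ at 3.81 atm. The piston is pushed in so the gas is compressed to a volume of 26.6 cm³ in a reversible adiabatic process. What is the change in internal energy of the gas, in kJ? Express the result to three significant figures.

ΔU ≈ 2.61 kJ

P₂ = P₁(V₁/V₂)^γ = 3.81×(626/26.6)^(5/3) = 736.3 atm.
For a reversible adiabat, W_by_gas = (P₁V₁ − P₂V₂)/(γ−1).
W_by = (386000×0.000626 − 7.461×10^7×2.66×10^-5) / (2/3) = -2614 J.
Q = 0 ⇒ ΔU = −W_by = 2614 J.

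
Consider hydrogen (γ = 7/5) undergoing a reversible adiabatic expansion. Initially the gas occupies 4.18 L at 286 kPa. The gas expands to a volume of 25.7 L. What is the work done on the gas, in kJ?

W ≈ -1.54 kJ

P₂ = P₁(V₁/V₂)^γ = 286×(4.18/25.7)^(7/5) = 22.5 kPa.
For a reversible adiabat, W_by_gas = (P₁V₁ − P₂V₂)/(γ−1).
W_by = (286000×0.00418 − 22500×0.0257) / (2/5) = 1543 J.
W_on_gas = −W_by = -1543 J.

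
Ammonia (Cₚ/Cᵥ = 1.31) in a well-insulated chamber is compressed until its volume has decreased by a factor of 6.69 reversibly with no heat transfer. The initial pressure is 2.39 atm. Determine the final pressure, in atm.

P₂ ≈ 28.8 atm

Adiabatic: P₁V₁^γ = P₂V₂^γ ⇒ P₂ = P₁ (V₁/V₂)^γ.
P₂ = 2.39 × 6.69^(1.31) = 28.82 atm.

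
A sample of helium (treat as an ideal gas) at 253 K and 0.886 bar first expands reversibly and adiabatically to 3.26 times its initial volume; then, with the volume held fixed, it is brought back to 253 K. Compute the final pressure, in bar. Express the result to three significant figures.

For a monatomic ideal gas γ = 5/3.
Adiabatic step (PV^γ = const): P₂ = 0.886×(1/3.26)^(5/3) = 0.1236 bar; T₂ = 253×(1/3.26)^(2/3) = 115.1 K.
Isochoric: P₃ = P₂(T₃/T₂) = 0.1236 × (253/115.1) = 0.2718 bar.

P₃ ≈ 0.272 bar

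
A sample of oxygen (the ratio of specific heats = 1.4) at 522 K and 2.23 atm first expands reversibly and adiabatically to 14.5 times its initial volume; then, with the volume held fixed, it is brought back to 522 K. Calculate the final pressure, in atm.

P₃ ≈ 0.154 atm

Adiabatic step (PV^γ = const): P₂ = 2.23×(1/14.5)^(1.4) = 0.05277 atm; T₂ = 522×(1/14.5)^(0.4) = 179.1 K.
Isochoric: P₃ = P₂(T₃/T₂) = 0.05277 × (522/179.1) = 0.1538 atm.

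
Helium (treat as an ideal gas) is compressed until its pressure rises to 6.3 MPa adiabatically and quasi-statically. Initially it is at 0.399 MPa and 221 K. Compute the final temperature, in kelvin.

T₂ ≈ 666 K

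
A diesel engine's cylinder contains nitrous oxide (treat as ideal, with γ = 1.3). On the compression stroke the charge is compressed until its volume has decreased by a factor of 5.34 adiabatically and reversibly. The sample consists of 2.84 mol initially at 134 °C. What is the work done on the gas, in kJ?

For a reversible adiabat TV^(γ−1) is constant, so T₂ = T₁ (V₁/V₂)^(γ−1).
T₁ = 134 °C = 407.1 K.
T₂ = 407.1 × 5.34^(0.3) = 673 K.
Q = 0, so ΔU = W_on_gas = nCᵥΔT with Cᵥ = R/(γ−1) = 27.71 J/(mol·K).
ΔU = 2.84 × 27.71 × (673 − 407.1) = 20920 J.

W ≈ 20.9 kJ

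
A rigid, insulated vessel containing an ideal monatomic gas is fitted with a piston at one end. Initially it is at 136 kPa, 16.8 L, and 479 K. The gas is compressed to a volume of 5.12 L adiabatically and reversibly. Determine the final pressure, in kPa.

Since PV^γ is constant along a reversible adiabat, P₂ = P₁ (V₁/V₂)^γ.
γ = 5/3 for a monatomic ideal gas.
P₂ = 136 × (16.8/5.12)^(5/3) = 985.4 kPa.

P₂ ≈ 985 kPa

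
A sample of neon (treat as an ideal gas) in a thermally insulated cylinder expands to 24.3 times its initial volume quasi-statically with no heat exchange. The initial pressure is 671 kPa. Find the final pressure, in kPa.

P₂ ≈ 3.29 kPa

Adiabatic: P₁V₁^γ = P₂V₂^γ ⇒ P₂ = P₁ (V₁/V₂)^γ.
For a monatomic ideal gas γ = 5/3.
P₂ = 671 × (1/24.3)^(5/3) = 3.291 kPa.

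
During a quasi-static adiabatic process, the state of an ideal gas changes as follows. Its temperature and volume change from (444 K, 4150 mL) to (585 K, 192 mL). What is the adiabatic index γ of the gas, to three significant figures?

γ ≈ 1.09

TV^(γ−1) = const ⇒ γ − 1 = ln(T₂/T₁) / ln(V₁/V₂).
γ = 1 + ln(585/444) / ln(4150/192) = 1.09.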